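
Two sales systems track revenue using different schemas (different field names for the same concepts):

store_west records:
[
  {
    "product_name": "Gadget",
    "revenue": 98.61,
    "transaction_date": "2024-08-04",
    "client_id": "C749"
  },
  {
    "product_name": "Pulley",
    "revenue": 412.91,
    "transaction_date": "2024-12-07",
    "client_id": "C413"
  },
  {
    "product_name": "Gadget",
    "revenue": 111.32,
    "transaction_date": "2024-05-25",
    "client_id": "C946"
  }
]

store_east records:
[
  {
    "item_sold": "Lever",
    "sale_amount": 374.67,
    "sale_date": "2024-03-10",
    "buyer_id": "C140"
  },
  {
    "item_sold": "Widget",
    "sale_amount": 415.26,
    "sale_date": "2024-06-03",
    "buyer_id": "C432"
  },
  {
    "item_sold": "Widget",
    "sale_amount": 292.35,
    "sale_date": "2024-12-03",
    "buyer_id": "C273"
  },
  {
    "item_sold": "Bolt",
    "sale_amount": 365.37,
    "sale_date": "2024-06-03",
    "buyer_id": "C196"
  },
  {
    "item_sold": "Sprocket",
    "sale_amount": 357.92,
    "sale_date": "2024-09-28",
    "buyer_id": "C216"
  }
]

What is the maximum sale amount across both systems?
415.26

Reconcile: "revenue" (store_west) = "sale_amount" (store_east) = sale amount

Maximum in store_west: 412.91
Maximum in store_east: 415.26

Overall maximum: max(412.91, 415.26) = 415.26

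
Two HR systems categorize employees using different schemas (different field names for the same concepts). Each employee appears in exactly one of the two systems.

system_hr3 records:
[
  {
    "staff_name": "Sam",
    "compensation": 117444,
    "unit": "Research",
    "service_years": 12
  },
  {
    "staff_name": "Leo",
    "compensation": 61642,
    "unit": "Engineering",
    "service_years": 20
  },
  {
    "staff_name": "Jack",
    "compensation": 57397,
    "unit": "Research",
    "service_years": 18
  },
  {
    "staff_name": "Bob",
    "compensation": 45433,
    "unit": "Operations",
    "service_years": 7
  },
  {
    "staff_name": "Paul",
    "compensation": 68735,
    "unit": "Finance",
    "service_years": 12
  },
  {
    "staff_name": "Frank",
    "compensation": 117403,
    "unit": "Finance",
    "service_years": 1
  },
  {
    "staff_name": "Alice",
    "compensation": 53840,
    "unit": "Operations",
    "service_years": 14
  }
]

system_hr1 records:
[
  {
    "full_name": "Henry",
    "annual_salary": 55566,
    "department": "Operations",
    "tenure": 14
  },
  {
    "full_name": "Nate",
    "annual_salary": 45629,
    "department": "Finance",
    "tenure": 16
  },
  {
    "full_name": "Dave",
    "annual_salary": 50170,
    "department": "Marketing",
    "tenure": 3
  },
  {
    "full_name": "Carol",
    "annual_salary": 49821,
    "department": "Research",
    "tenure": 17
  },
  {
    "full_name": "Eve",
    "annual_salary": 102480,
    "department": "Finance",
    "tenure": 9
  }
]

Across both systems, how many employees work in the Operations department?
3

Schema mapping: "unit" (system_hr3) = "department" (system_hr1) = department

Operations employees in system_hr3: 2
Operations employees in system_hr1: 1

Total in Operations: 2 + 1 = 3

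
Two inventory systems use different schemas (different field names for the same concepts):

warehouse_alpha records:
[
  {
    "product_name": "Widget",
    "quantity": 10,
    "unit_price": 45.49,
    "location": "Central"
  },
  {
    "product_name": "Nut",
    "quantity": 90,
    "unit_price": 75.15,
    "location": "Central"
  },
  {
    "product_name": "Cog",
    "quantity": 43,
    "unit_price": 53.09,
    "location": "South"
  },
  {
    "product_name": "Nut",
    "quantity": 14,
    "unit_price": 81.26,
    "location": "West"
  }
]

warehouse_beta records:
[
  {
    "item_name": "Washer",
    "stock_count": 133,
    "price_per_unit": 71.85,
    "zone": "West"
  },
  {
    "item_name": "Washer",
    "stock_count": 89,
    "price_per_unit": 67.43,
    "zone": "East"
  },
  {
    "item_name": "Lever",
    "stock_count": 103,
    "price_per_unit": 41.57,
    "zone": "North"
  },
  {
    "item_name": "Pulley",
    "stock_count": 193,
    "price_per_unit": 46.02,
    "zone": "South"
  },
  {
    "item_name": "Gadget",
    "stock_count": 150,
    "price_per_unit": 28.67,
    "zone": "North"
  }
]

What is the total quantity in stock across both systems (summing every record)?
825

To reconcile these schemas, identify the field holding the quantity in stock in each system:
1. In warehouse_alpha it is "quantity"
2. In warehouse_beta it is "stock_count"

From warehouse_alpha: 10 + 90 + 43 + 14 = 157
From warehouse_beta: 133 + 89 + 103 + 193 + 150 = 668

Total: 157 + 668 = 825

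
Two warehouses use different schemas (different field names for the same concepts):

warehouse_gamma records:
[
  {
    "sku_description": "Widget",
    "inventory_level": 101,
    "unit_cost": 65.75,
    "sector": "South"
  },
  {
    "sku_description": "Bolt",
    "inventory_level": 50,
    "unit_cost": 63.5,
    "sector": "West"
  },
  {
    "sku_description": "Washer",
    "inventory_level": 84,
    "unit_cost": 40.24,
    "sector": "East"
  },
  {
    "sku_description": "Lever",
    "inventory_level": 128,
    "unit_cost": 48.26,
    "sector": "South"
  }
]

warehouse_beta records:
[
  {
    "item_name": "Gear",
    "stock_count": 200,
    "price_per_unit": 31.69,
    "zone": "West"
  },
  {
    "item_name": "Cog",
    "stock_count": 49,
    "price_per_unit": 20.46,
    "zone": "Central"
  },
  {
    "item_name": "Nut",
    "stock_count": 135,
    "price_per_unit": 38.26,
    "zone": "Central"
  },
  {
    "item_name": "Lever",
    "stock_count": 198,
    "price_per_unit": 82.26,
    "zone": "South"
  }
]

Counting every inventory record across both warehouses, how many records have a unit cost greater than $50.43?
3

Schema mapping: "unit_cost" (warehouse_gamma) = "price_per_unit" (warehouse_beta) = unit cost

Records > $50.43 in warehouse_gamma: 2
Records > $50.43 in warehouse_beta: 1

Total count: 2 + 1 = 3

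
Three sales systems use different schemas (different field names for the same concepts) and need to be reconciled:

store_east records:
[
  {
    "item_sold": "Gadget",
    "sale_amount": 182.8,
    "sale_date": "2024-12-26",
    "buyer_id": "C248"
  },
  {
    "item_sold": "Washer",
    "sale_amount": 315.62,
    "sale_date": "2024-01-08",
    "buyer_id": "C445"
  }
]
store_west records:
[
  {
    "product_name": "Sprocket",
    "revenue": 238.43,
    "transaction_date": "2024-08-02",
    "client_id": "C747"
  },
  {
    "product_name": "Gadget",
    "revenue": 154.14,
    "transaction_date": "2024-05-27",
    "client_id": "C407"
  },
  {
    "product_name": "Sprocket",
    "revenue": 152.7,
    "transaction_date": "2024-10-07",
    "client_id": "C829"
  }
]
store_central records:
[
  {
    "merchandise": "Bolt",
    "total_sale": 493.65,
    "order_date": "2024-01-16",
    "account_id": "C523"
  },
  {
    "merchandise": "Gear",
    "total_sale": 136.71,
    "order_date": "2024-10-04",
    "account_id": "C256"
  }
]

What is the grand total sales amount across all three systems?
1674.05

Schema reconciliation - all amount fields map to sale amount:

store_east (sale_amount): 498.42
store_west (revenue): 545.27
store_central (total_sale): 630.36

Grand total: 1674.05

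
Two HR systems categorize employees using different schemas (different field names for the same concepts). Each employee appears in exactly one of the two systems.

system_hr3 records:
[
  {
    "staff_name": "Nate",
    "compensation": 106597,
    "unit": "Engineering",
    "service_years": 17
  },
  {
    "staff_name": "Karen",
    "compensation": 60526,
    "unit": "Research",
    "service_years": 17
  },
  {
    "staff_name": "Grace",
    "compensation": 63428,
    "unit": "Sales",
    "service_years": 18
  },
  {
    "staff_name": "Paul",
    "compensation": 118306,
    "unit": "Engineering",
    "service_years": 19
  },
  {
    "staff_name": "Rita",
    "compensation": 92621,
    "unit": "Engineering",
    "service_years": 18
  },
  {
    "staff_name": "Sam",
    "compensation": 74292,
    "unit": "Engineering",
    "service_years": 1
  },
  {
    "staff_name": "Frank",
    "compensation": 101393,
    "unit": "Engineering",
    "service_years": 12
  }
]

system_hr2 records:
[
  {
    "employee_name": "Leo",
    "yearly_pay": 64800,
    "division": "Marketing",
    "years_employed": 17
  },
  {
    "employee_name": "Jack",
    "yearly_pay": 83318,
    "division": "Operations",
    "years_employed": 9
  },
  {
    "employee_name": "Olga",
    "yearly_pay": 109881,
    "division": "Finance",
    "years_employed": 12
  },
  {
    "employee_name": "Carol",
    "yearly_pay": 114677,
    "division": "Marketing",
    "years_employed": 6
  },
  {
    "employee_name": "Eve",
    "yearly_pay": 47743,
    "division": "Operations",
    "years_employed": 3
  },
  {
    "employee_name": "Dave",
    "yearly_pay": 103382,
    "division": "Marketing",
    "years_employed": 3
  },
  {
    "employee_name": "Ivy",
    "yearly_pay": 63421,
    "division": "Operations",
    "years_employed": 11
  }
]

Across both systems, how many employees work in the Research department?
1

Schema mapping: "unit" (system_hr3) = "division" (system_hr2) = department

Research employees in system_hr3: 1
Research employees in system_hr2: 0

Total in Research: 1 + 0 = 1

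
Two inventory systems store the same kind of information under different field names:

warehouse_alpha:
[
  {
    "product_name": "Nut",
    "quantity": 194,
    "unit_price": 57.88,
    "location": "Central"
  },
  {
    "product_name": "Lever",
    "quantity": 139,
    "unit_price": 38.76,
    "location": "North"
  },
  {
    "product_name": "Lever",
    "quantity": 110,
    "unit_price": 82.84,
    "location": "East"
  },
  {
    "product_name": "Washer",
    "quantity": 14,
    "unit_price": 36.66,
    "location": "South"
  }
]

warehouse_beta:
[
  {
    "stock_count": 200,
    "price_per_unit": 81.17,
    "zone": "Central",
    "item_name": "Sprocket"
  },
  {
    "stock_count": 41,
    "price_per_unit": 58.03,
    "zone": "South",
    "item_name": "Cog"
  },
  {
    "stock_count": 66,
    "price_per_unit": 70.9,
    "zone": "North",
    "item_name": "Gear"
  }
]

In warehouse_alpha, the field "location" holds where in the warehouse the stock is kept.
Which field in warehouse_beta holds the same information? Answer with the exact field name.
zone

In warehouse_alpha, "location" holds where in the warehouse the stock is kept.
The fields in warehouse_beta are: "stock_count", "price_per_unit", "zone", "item_name".
"zone" is the match: the name refers to the same concept and its values are area labels (e.g. 'Central', 'North').
The other fields ("stock_count", "price_per_unit", "item_name") hold different kinds of data.

So "location" in warehouse_alpha corresponds to "zone" in warehouse_beta.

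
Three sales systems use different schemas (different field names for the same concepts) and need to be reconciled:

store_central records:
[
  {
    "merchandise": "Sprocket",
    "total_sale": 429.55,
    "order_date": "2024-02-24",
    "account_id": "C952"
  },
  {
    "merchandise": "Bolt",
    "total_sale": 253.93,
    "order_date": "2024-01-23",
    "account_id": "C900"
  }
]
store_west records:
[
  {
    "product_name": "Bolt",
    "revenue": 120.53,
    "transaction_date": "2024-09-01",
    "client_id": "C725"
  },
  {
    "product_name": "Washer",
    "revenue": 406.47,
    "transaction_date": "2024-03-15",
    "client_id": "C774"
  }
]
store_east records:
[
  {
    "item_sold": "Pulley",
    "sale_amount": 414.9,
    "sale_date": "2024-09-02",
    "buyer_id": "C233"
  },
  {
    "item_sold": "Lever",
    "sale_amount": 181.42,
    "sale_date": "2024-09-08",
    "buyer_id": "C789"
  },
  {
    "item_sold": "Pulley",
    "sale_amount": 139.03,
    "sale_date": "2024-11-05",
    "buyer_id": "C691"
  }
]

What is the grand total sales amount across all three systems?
1945.83

Schema reconciliation - all amount fields map to sale amount:

store_central (total_sale): 683.48
store_west (revenue): 527.0
store_east (sale_amount): 735.35

Grand total: 1945.83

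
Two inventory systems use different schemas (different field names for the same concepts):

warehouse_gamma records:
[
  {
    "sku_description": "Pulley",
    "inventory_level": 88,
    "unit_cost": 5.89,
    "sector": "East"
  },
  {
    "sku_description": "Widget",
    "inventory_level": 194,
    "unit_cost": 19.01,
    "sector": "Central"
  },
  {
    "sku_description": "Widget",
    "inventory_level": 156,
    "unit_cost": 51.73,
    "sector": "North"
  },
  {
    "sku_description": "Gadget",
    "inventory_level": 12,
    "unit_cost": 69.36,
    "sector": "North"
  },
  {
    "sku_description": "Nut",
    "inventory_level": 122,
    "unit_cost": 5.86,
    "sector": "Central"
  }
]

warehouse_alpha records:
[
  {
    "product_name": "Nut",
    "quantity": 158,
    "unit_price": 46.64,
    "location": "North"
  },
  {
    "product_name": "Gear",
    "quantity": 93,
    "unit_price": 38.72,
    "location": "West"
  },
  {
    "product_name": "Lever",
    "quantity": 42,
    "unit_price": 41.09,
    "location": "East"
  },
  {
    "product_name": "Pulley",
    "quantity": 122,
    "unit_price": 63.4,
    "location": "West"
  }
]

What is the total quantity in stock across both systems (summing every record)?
987

To reconcile these schemas, identify the field holding the quantity in stock in each system:
1. In warehouse_gamma it is "inventory_level"
2. In warehouse_alpha it is "quantity"

From warehouse_gamma: 88 + 194 + 156 + 12 + 122 = 572
From warehouse_alpha: 158 + 93 + 42 + 122 = 415

Total: 572 + 415 = 987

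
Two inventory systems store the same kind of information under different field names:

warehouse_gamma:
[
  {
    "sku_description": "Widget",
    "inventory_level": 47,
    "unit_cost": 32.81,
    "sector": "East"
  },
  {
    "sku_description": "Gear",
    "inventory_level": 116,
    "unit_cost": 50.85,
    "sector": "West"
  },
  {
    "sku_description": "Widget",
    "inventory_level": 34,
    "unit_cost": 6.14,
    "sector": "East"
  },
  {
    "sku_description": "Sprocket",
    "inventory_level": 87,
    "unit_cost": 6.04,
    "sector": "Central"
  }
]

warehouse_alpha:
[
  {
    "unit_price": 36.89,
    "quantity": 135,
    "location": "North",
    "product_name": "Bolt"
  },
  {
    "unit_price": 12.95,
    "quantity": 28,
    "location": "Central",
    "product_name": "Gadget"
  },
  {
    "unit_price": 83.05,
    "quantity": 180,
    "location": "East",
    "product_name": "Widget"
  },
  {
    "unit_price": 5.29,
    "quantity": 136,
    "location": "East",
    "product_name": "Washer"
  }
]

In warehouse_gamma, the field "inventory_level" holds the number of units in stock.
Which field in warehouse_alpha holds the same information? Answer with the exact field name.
quantity

In warehouse_gamma, "inventory_level" holds the number of units in stock.
The fields in warehouse_alpha are: "unit_price", "quantity", "location", "product_name".
"quantity" is the match: the name refers to the same concept and its values are whole-number counts (e.g. 135, 28).
The other fields ("unit_price", "location", "product_name") hold different kinds of data.

So "inventory_level" in warehouse_gamma corresponds to "quantity" in warehouse_alpha.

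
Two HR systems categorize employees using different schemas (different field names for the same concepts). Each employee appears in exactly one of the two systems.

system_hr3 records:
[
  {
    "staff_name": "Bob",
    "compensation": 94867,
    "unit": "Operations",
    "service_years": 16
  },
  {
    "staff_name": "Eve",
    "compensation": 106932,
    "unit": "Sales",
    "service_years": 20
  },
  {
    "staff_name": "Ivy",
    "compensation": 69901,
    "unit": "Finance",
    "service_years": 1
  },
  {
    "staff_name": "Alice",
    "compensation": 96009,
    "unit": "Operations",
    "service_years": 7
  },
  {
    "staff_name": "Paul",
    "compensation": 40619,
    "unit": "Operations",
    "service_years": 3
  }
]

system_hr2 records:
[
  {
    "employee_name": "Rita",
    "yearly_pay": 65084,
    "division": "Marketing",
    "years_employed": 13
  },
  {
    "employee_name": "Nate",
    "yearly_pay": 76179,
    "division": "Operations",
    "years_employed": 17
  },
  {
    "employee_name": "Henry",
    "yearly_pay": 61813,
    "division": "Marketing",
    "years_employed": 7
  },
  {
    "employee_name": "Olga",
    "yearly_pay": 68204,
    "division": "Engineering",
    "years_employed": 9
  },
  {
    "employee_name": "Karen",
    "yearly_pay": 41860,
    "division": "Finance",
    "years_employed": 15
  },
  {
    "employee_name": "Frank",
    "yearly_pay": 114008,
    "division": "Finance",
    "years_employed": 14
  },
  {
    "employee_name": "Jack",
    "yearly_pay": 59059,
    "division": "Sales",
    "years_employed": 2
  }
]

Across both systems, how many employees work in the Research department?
0

Schema mapping: "unit" (system_hr3) = "division" (system_hr2) = department

Research employees in system_hr3: 0
Research employees in system_hr2: 0

Total in Research: 0 + 0 = 0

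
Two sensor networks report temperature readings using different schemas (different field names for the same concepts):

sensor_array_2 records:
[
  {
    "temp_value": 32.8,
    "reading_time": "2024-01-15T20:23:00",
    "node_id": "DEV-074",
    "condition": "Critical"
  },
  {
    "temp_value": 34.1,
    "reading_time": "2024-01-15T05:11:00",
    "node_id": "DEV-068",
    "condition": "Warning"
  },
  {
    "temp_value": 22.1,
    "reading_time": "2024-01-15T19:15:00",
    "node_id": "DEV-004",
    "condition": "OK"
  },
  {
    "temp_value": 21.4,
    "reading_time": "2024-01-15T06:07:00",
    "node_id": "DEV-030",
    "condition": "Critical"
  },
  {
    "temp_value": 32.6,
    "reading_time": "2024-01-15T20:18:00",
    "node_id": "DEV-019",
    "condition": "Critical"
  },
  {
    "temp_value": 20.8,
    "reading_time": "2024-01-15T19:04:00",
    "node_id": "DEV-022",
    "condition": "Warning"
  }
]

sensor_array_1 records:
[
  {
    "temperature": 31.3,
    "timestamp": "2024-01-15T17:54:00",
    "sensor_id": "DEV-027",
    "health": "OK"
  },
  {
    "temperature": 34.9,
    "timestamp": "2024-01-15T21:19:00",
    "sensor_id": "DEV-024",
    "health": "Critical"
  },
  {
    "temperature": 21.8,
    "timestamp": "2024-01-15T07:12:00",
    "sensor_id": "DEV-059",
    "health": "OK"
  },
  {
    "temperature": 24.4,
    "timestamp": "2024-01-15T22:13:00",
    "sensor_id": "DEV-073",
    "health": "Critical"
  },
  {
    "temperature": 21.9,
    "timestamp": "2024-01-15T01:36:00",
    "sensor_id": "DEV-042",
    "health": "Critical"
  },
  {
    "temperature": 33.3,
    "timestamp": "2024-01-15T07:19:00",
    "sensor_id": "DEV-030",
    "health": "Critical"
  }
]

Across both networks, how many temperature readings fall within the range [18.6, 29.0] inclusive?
6

Schema mapping: "temp_value" (sensor_array_2) = "temperature" (sensor_array_1) = temperature

Readings in [18.6, 29.0] from sensor_array_2: 3
Readings in [18.6, 29.0] from sensor_array_1: 3

Total count: 3 + 3 = 6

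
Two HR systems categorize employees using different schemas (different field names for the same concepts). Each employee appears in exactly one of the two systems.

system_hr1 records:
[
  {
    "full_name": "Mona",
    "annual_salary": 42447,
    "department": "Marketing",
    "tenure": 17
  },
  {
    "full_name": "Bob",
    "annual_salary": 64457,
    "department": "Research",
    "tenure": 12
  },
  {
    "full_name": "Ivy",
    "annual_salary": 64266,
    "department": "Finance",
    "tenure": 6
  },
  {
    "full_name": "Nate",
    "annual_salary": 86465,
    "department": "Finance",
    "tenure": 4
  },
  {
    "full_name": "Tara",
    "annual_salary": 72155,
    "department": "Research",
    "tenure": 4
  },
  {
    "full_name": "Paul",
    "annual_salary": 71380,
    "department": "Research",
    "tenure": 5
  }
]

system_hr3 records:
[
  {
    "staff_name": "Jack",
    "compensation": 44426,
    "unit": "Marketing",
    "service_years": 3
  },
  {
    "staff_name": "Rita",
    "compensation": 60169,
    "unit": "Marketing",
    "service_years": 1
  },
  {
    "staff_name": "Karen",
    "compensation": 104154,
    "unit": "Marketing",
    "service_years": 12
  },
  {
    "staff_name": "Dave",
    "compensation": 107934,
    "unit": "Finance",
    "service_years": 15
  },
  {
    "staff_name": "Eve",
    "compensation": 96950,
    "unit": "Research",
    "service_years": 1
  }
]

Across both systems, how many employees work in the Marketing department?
4

Schema mapping: "department" (system_hr1) = "unit" (system_hr3) = department

Marketing employees in system_hr1: 1
Marketing employees in system_hr3: 3

Total in Marketing: 1 + 3 = 4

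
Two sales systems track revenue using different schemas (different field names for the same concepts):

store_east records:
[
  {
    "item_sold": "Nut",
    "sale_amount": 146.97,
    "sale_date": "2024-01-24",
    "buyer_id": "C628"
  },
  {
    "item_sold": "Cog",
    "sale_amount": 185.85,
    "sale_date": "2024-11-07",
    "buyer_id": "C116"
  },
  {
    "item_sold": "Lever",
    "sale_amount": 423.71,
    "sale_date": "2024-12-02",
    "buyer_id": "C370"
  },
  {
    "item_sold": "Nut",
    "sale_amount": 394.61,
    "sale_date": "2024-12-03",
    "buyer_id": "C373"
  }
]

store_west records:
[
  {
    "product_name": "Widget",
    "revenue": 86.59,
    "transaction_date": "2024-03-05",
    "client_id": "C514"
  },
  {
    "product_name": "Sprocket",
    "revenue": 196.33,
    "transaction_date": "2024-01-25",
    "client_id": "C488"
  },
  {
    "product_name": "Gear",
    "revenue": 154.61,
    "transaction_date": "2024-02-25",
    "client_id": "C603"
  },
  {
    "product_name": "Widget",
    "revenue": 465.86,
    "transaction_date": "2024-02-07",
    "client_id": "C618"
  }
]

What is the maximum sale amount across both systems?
465.86

Reconcile: "sale_amount" (store_east) = "revenue" (store_west) = sale amount

Maximum in store_east: 423.71
Maximum in store_west: 465.86

Overall maximum: max(423.71, 465.86) = 465.86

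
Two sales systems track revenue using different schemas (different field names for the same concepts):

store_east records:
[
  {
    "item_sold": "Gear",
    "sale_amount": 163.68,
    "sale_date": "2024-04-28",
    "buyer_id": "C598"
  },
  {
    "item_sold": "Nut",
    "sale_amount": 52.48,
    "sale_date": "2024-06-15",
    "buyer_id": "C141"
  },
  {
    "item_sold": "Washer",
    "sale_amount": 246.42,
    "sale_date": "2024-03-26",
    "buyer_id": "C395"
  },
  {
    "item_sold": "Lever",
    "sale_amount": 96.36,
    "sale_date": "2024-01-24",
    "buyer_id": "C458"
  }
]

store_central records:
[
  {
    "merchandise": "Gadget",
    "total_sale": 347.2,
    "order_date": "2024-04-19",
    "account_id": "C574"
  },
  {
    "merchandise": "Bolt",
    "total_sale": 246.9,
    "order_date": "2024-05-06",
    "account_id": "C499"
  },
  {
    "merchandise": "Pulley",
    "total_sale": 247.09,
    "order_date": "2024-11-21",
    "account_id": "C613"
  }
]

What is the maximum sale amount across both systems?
347.2

Reconcile: "sale_amount" (store_east) = "total_sale" (store_central) = sale amount

Maximum in store_east: 246.42
Maximum in store_central: 347.2

Overall maximum: max(246.42, 347.2) = 347.2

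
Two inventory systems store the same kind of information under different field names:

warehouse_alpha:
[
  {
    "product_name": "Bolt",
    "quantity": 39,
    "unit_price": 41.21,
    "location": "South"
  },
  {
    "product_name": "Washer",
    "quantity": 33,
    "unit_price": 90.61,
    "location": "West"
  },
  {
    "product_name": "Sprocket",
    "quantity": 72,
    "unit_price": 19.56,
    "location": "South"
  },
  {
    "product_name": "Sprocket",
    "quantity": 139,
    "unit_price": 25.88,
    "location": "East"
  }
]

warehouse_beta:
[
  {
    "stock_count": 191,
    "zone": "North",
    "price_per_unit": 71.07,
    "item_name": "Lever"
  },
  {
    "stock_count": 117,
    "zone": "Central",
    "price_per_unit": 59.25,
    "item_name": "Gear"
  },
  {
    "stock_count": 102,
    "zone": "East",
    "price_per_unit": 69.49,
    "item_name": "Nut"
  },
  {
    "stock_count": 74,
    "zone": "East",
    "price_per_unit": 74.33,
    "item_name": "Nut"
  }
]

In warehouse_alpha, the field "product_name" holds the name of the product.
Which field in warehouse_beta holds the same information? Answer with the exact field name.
item_name

In warehouse_alpha, "product_name" holds the name of the product.
The fields in warehouse_beta are: "stock_count", "zone", "price_per_unit", "item_name".
"item_name" is the match: the name refers to the same concept and its values are product-name strings (e.g. 'Gear', 'Lever').
The other fields ("stock_count", "zone", "price_per_unit") hold different kinds of data.

So "product_name" in warehouse_alpha corresponds to "item_name" in warehouse_beta.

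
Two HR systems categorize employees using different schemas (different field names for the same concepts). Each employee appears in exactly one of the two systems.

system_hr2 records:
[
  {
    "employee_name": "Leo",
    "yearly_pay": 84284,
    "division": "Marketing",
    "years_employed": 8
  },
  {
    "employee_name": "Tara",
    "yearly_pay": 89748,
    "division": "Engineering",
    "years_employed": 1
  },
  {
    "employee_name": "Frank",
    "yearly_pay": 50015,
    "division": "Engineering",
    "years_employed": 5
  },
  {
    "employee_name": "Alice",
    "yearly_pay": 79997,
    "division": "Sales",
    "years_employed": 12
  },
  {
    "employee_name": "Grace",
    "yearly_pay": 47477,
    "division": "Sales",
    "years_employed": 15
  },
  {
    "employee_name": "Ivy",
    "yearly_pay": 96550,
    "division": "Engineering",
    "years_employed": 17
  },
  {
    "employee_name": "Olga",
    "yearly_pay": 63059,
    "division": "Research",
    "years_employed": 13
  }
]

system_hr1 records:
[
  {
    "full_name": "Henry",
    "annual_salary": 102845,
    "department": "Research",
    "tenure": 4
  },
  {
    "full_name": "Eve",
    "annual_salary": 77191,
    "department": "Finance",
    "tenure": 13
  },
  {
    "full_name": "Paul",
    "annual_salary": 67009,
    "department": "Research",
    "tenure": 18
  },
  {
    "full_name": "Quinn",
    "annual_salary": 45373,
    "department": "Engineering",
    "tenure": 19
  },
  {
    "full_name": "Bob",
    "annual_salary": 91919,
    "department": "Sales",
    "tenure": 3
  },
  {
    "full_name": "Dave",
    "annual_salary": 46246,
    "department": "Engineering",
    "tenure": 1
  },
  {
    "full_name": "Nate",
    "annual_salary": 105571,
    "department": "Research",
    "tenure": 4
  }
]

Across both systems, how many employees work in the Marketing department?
1

Schema mapping: "division" (system_hr2) = "department" (system_hr1) = department

Marketing employees in system_hr2: 1
Marketing employees in system_hr1: 0

Total in Marketing: 1 + 0 = 1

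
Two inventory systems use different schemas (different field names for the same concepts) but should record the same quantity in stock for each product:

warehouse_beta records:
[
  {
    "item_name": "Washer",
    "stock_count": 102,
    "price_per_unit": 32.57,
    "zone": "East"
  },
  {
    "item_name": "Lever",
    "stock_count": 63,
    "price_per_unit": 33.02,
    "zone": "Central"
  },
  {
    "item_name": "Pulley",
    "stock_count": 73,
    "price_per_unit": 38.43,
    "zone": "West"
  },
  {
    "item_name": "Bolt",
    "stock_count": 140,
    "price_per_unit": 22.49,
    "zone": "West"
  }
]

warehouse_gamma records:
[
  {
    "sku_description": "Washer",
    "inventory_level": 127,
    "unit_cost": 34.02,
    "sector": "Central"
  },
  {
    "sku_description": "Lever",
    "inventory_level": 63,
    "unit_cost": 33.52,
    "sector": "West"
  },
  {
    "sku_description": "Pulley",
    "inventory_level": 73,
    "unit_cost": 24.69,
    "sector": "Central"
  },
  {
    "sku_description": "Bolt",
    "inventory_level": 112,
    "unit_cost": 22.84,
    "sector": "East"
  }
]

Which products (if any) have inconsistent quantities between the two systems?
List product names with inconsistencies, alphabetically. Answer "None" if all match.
Bolt, Washer

Schema mappings:
- "item_name" (warehouse_beta) = "sku_description" (warehouse_gamma) = product name
- "stock_count" (warehouse_beta) = "inventory_level" (warehouse_gamma) = quantity

Comparison:
  Washer: 102 vs 127 - MISMATCH
  Lever: 63 vs 63 - MATCH
  Pulley: 73 vs 73 - MATCH
  Bolt: 140 vs 112 - MISMATCH

Products with inconsistencies: Bolt, Washer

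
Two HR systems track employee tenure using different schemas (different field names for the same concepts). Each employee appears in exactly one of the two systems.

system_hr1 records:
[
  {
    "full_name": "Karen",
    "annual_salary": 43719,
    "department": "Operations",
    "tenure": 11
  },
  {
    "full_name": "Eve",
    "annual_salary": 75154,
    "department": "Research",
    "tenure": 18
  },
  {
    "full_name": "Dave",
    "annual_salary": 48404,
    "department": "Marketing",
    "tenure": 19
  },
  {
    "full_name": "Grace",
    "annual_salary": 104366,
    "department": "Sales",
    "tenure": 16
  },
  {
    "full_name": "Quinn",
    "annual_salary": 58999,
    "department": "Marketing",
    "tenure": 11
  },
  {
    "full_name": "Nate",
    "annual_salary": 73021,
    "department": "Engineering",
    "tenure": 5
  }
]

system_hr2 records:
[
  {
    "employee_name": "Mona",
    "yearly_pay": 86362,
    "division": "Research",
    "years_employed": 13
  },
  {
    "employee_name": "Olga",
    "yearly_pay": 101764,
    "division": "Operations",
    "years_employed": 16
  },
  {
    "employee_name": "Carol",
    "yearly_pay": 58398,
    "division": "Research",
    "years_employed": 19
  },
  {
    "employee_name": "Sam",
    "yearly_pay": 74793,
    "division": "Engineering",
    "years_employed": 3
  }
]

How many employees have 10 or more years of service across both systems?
8

Reconcile schemas: "tenure" (system_hr1) = "years_employed" (system_hr2) = years of service

From system_hr1: 5 employees with >= 10 years
From system_hr2: 3 employees with >= 10 years

Total: 5 + 3 = 8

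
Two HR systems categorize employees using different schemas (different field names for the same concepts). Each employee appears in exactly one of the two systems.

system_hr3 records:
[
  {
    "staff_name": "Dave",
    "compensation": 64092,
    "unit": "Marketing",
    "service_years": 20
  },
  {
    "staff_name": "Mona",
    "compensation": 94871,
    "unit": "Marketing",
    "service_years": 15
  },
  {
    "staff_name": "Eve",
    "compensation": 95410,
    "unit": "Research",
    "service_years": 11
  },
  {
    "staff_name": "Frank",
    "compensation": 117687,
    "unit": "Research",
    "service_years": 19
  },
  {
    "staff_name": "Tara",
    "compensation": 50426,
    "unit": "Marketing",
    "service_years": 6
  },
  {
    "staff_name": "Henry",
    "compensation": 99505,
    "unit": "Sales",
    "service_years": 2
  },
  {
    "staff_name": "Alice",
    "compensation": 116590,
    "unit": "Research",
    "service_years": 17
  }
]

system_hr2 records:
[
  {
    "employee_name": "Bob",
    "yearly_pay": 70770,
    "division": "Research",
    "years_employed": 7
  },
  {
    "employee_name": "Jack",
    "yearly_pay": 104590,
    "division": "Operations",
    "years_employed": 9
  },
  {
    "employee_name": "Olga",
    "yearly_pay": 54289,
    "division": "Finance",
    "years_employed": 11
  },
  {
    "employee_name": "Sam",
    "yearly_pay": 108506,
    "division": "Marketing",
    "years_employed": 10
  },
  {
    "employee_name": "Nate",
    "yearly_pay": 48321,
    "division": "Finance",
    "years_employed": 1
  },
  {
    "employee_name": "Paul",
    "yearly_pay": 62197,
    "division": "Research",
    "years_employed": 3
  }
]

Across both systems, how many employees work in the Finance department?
2

Schema mapping: "unit" (system_hr3) = "division" (system_hr2) = department

Finance employees in system_hr3: 0
Finance employees in system_hr2: 2

Total in Finance: 0 + 2 = 2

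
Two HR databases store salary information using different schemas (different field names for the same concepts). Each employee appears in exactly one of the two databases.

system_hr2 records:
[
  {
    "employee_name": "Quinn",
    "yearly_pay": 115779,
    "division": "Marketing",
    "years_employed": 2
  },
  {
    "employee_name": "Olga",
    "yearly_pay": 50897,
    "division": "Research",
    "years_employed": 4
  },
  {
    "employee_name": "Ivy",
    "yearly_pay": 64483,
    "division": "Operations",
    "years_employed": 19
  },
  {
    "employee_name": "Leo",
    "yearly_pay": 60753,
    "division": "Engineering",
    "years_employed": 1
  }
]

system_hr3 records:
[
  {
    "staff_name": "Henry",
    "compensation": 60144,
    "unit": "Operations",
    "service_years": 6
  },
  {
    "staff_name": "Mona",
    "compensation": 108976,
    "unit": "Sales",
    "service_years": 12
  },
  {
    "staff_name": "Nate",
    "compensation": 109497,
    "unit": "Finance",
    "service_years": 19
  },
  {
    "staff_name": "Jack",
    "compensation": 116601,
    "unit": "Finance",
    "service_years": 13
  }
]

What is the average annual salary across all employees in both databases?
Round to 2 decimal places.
85891.25

Schema mapping: "yearly_pay" (system_hr2) = "compensation" (system_hr3) = annual salary

All salaries: [115779, 50897, 64483, 60753, 60144, 108976, 109497, 116601]
Sum: 687130
Count: 8
Average: 687130 / 8 = 85891.25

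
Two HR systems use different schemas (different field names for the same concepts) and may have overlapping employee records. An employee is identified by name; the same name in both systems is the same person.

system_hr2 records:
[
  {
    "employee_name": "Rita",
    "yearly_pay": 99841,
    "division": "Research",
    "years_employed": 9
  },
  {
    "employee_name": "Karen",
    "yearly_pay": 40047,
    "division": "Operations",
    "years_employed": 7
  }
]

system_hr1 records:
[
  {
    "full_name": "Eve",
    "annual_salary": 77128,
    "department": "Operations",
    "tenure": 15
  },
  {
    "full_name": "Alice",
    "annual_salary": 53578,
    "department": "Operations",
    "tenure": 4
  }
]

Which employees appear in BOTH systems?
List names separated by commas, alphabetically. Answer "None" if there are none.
None

Schema mapping: "employee_name" (system_hr2) = "full_name" (system_hr1) = employee name

Names in system_hr2: ['Karen', 'Rita']
Names in system_hr1: ['Alice', 'Eve']

Intersection: None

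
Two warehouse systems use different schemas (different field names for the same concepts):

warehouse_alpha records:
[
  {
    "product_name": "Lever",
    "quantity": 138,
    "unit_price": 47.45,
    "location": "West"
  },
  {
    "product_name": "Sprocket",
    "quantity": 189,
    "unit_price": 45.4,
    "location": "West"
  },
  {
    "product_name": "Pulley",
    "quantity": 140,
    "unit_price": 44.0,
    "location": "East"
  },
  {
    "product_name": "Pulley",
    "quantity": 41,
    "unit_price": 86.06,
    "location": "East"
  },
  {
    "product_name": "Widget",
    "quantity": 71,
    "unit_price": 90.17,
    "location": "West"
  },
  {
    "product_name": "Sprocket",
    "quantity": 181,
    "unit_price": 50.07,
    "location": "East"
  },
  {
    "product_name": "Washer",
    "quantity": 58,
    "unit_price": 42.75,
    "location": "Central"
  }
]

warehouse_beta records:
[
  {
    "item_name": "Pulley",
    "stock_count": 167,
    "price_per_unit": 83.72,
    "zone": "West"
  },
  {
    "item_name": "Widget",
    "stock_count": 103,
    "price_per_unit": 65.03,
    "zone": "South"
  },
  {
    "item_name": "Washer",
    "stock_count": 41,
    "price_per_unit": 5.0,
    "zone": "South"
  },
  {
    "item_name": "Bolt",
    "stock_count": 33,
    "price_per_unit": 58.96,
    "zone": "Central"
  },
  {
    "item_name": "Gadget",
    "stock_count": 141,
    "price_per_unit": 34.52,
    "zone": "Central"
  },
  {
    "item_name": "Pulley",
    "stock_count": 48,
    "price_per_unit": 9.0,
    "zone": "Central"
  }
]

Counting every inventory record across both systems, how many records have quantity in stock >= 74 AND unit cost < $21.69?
0

Schema mappings:
- "quantity" (warehouse_alpha) = "stock_count" (warehouse_beta) = quantity
- "unit_price" (warehouse_alpha) = "price_per_unit" (warehouse_beta) = unit cost

Records meeting both conditions in warehouse_alpha: 0
Records meeting both conditions in warehouse_beta: 0

Total: 0 + 0 = 0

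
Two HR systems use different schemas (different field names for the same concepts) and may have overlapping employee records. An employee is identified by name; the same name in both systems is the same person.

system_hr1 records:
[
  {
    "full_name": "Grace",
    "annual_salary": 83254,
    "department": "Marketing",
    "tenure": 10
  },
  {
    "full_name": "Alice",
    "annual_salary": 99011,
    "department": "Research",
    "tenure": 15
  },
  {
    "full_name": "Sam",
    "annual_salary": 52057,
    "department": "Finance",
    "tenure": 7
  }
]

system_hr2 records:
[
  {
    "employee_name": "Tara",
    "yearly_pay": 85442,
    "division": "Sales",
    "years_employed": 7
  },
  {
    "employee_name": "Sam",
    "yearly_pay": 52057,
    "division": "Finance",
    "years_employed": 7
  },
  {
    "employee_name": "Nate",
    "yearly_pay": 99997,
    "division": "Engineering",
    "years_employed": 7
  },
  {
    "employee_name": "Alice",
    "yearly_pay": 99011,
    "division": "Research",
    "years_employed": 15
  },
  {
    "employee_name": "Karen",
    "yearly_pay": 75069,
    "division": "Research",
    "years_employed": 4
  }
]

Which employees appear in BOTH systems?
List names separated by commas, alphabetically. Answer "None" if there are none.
Alice, Sam

Schema mapping: "full_name" (system_hr1) = "employee_name" (system_hr2) = employee name

Names in system_hr1: ['Alice', 'Grace', 'Sam']
Names in system_hr2: ['Alice', 'Karen', 'Nate', 'Sam', 'Tara']

Intersection: ['Alice', 'Sam']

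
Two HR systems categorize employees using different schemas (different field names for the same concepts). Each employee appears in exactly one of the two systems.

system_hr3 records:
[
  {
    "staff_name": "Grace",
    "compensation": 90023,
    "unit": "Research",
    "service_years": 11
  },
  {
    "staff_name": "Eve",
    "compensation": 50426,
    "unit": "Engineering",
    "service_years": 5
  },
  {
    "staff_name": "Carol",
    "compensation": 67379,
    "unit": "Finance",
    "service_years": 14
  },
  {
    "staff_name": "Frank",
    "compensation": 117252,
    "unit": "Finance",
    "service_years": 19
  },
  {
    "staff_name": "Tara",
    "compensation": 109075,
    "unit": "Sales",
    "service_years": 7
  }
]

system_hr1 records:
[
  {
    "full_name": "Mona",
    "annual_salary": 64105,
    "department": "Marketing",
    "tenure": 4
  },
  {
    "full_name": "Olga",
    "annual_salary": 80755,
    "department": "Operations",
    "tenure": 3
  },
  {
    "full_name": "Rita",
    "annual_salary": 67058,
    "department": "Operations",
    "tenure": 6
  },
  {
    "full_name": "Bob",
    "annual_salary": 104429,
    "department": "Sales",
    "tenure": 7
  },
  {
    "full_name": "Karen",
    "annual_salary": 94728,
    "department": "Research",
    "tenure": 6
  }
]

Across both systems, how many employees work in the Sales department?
2

Schema mapping: "unit" (system_hr3) = "department" (system_hr1) = department

Sales employees in system_hr3: 1
Sales employees in system_hr1: 1

Total in Sales: 1 + 1 = 2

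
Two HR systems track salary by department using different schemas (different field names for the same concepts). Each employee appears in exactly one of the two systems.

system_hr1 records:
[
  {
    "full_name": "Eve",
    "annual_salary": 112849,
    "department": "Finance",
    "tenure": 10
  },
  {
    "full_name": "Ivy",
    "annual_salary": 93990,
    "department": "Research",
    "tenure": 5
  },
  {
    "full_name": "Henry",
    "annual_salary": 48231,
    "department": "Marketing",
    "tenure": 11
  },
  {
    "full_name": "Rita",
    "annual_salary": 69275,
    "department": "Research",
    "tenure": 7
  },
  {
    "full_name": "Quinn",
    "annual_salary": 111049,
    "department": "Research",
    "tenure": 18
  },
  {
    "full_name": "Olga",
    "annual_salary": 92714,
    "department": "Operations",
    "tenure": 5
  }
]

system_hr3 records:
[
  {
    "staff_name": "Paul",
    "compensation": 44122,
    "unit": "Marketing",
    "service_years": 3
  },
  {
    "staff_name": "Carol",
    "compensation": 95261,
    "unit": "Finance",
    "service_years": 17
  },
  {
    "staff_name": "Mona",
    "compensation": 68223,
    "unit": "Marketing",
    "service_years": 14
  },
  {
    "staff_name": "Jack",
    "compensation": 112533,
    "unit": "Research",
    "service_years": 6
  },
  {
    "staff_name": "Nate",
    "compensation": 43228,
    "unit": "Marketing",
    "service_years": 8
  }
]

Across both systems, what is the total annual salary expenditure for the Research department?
386847

Schema mappings:
- "department" (system_hr1) = "unit" (system_hr3) = department
- "annual_salary" (system_hr1) = "compensation" (system_hr3) = salary

Research salaries from system_hr1: 274314
Research salaries from system_hr3: 112533

Total: 274314 + 112533 = 386847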